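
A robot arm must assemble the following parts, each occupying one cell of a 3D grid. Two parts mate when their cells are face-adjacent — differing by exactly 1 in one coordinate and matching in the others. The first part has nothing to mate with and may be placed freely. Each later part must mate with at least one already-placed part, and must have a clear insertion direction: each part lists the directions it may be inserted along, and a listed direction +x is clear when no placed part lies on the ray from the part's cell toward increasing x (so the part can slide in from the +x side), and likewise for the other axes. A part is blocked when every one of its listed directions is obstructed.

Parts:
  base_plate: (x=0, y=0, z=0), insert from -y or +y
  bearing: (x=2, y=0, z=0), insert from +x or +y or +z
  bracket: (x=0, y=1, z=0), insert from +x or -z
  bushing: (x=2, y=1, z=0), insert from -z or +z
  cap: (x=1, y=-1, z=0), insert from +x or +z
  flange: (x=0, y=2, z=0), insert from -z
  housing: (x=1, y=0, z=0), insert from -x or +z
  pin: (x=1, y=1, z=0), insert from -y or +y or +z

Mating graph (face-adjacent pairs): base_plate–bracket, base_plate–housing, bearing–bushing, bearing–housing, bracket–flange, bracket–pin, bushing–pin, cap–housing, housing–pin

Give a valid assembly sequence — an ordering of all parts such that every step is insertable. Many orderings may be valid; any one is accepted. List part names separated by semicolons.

bearing; housing; cap; pin; bushing; bracket; flange; base_plate

1. bearing@(2, 0, 0) [+x clear] — {bearing}
2. housing@(1, 0, 0) [-x clear] — {bearing, housing}
3. cap@(1, -1, 0) [+x clear] — {bearing, cap, housing}
4. pin@(1, 1, 0) [+y clear] — {bearing, cap, housing, pin}
5. bushing@(2, 1, 0) [-z clear] — {bearing, bushing, cap, housing, pin}
6. bracket@(0, 1, 0) [-z clear] — {bearing, bracket, bushing, cap, housing, pin}
7. flange@(0, 2, 0) [-z clear] — {bearing, bracket, bushing, cap, flange, housing, pin}
8. base_plate@(0, 0, 0) [-y clear] — {base_plate, bearing, bracket, bushing, cap, flange, housing, pin}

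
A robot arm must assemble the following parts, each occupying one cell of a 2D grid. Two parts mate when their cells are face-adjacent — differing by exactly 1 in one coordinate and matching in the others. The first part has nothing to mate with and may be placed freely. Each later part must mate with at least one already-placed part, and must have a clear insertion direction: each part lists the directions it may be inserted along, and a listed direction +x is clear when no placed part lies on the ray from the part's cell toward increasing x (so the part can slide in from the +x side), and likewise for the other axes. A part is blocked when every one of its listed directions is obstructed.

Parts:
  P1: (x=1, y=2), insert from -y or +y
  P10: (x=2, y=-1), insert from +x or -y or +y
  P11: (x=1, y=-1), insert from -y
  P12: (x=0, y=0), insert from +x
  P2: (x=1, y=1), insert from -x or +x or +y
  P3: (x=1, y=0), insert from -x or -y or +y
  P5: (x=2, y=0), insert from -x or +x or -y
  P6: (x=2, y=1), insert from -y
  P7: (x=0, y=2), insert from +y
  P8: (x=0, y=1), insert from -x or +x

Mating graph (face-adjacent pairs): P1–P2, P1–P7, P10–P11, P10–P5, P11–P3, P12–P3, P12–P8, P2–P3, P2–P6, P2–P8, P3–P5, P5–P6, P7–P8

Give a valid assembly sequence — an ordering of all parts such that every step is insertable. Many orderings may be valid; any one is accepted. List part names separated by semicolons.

1. P1@(1, 2) [-y clear] — {P1}
2. P2@(1, 1) [-x clear] — {P1, P2}
3. P8@(0, 1) [-x clear] — {P1, P2, P8}
4. P7@(0, 2) [+y clear] — {P1, P2, P7, P8}
5. P12@(0, 0) [+x clear] — {P1, P12, P2, P7, P8}
6. P3@(1, 0) [-y clear] — {P1, P12, P2, P3, P7, P8}
7. P11@(1, -1) [-y clear] — {P1, P11, P12, P2, P3, P7, P8}
8. P6@(2, 1) [-y clear] — {P1, P11, P12, P2, P3, P6, P7, P8}
9. P10@(2, -1) [+x clear] — {P1, P10, P11, P12, P2, P3, P6, P7, P8}
10. P5@(2, 0) [+x clear] — {P1, P10, P11, P12, P2, P3, P5, P6, P7, P8}

P1; P2; P8; P7; P12; P3; P11; P6; P10; P5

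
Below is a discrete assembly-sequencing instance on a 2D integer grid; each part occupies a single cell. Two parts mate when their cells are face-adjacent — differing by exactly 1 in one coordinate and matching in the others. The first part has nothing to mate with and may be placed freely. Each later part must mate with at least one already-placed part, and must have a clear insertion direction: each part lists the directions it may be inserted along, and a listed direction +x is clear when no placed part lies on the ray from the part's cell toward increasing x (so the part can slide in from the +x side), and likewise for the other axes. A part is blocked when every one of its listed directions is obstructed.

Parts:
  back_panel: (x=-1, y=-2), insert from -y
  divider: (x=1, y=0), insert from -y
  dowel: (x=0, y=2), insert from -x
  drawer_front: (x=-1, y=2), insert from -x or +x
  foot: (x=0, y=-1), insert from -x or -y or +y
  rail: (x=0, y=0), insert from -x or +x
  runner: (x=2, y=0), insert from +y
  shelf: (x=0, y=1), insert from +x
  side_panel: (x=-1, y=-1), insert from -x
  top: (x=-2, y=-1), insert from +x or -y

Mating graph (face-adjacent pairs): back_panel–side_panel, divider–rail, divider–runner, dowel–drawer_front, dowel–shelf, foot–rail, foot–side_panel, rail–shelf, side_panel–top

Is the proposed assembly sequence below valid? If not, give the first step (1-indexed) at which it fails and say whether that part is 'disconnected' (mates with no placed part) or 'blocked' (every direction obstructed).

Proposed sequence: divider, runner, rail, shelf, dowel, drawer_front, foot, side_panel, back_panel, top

1. divider@(1, 0) [-y clear] — {divider}
2. runner@(2, 0) [+y clear] — {divider, runner}
3. rail@(0, 0) [-x clear] — {divider, rail, runner}
4. shelf@(0, 1) [+x clear] — {divider, rail, runner, shelf}
5. dowel@(0, 2) [-x clear] — {divider, dowel, rail, runner, shelf}
6. drawer_front@(-1, 2) [-x clear] — {divider, dowel, drawer_front, rail, runner, shelf}
7. foot@(0, -1) [-x clear] — {divider, dowel, drawer_front, foot, rail, runner, shelf}
8. side_panel@(-1, -1) [-x clear] — {divider, dowel, drawer_front, foot, rail, runner, shelf, side_panel}
9. back_panel@(-1, -2) [-y clear] — {back_panel, divider, dowel, drawer_front, foot, rail, runner, shelf, side_panel}
10. top@(-2, -1) [-y clear] — {back_panel, divider, dowel, drawer_front, foot, rail, runner, shelf, side_panel, top}

Valid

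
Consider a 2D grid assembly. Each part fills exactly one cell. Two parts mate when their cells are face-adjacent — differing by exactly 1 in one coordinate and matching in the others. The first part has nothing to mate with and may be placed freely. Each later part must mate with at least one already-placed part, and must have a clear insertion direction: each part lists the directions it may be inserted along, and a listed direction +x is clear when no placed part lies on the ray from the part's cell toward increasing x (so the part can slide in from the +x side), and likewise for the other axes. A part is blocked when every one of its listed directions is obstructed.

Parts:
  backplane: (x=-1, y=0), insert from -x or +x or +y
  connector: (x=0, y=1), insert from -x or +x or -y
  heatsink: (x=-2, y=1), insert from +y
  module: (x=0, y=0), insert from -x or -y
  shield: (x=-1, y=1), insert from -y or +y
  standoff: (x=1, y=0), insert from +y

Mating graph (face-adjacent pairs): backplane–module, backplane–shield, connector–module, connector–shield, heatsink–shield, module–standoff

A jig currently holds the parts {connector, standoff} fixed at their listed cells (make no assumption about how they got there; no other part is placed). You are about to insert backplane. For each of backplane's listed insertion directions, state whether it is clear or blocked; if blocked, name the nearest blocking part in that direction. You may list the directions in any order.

+x: blocked by standoff; +y: clear; -x: clear

-x: ray from backplane(-1, 0) has no placed part ⇒ clear
+x: nearest on ray is standoff@(1, 0) ⇒ blocked
+y: ray from backplane(-1, 0) has no placed part ⇒ clear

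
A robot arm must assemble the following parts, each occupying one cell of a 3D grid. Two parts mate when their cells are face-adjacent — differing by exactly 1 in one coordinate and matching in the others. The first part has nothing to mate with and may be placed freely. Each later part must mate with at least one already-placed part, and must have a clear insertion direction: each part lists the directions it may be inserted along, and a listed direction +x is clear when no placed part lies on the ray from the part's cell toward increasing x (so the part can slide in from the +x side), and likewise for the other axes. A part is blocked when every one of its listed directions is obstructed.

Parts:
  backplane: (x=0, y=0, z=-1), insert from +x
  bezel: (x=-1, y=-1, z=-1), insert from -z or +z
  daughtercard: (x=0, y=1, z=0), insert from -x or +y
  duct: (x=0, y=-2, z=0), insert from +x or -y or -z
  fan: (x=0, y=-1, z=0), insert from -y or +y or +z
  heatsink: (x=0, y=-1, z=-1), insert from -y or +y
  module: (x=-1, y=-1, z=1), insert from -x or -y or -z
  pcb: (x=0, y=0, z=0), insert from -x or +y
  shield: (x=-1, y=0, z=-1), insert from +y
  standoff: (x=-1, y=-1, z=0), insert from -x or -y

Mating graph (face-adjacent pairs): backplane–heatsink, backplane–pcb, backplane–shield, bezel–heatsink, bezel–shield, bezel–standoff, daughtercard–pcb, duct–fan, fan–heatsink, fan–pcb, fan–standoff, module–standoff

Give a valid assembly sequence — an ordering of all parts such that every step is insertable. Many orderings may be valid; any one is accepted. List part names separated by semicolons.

1. shield@(-1, 0, -1) [+y clear] — {shield}
2. bezel@(-1, -1, -1) [-z clear] — {bezel, shield}
3. standoff@(-1, -1, 0) [-x clear] — {bezel, shield, standoff}
4. module@(-1, -1, 1) [-x clear] — {bezel, module, shield, standoff}
5. backplane@(0, 0, -1) [+x clear] — {backplane, bezel, module, shield, standoff}
6. fan@(0, -1, 0) [-y clear] — {backplane, bezel, fan, module, shield, standoff}
7. duct@(0, -2, 0) [+x clear] — {backplane, bezel, duct, fan, module, shield, standoff}
8. heatsink@(0, -1, -1) [-y clear] — {backplane, bezel, duct, fan, heatsink, module, shield, standoff}
9. pcb@(0, 0, 0) [-x clear] — {backplane, bezel, duct, fan, heatsink, module, pcb, shield, standoff}
10. daughtercard@(0, 1, 0) [-x clear] — {backplane, bezel, daughtercard, duct, fan, heatsink, module, pcb, shield, standoff}

shield; bezel; standoff; module; backplane; fan; duct; heatsink; pcb; daughtercard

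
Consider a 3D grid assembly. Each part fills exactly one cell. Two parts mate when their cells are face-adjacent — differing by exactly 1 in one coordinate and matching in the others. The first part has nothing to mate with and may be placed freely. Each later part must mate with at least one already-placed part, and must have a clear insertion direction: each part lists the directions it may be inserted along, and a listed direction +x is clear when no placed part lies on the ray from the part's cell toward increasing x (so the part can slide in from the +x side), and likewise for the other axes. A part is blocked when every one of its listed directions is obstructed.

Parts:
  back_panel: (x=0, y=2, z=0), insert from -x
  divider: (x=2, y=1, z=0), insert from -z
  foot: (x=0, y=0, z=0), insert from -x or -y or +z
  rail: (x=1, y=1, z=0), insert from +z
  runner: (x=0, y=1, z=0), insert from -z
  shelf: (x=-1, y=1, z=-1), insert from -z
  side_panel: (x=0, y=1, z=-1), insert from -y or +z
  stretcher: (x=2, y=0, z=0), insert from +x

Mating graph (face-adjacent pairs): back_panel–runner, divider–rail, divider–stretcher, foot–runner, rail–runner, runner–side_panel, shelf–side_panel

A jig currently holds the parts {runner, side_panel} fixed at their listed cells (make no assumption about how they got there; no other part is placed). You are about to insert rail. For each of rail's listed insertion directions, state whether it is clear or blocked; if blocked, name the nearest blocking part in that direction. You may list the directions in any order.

+z: clear

+z: ray from rail(1, 1, 0) has no placed part ⇒ clear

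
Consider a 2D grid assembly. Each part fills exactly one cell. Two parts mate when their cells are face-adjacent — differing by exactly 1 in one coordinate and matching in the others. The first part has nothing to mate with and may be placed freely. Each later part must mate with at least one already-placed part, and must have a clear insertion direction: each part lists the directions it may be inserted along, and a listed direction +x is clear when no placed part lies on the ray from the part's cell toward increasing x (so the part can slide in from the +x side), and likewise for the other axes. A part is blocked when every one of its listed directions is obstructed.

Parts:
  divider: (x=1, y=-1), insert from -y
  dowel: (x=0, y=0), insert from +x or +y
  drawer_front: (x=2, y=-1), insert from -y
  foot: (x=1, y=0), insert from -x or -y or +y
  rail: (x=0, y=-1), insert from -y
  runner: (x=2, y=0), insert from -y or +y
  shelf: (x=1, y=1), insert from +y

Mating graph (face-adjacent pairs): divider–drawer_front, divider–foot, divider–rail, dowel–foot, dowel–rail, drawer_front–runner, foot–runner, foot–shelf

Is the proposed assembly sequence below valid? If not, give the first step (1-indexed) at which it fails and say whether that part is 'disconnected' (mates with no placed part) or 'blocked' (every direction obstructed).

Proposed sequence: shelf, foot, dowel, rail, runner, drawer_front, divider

1. shelf@(1, 1) [+y clear] — {shelf}
2. foot@(1, 0) [-x clear] — {foot, shelf}
3. dowel@(0, 0) [+y clear] — {dowel, foot, shelf}
4. rail@(0, -1) [-y clear] — {dowel, foot, rail, shelf}
5. runner@(2, 0) [-y clear] — {dowel, foot, rail, runner, shelf}
6. drawer_front@(2, -1) [-y clear] — {dowel, drawer_front, foot, rail, runner, shelf}
7. divider@(1, -1) [-y clear] — {divider, dowel, drawer_front, foot, rail, runner, shelf}

Valid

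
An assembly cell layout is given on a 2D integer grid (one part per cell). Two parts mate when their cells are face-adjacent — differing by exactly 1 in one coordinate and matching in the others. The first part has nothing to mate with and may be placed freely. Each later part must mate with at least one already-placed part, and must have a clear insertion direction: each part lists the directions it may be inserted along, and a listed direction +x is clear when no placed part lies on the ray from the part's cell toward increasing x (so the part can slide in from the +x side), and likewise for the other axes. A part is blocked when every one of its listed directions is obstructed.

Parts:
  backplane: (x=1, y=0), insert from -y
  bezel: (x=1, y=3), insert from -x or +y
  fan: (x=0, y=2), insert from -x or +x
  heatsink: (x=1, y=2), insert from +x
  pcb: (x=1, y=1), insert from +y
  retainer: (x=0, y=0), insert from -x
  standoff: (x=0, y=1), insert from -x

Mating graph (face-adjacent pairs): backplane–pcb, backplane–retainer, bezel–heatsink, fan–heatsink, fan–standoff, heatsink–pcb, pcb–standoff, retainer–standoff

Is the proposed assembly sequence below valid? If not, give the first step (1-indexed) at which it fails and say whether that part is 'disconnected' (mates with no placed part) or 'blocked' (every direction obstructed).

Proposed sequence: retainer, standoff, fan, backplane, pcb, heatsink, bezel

1. retainer@(0, 0) [-x clear] — {retainer}
2. standoff@(0, 1) [-x clear] — {retainer, standoff}
3. fan@(0, 2) [-x clear] — {fan, retainer, standoff}
4. backplane@(1, 0) [-y clear] — {backplane, fan, retainer, standoff}
5. pcb@(1, 1) [+y clear] — {backplane, fan, pcb, retainer, standoff}
6. heatsink@(1, 2) [+x clear] — {backplane, fan, heatsink, pcb, retainer, standoff}
7. bezel@(1, 3) [-x clear] — {backplane, bezel, fan, heatsink, pcb, retainer, standoff}

Valid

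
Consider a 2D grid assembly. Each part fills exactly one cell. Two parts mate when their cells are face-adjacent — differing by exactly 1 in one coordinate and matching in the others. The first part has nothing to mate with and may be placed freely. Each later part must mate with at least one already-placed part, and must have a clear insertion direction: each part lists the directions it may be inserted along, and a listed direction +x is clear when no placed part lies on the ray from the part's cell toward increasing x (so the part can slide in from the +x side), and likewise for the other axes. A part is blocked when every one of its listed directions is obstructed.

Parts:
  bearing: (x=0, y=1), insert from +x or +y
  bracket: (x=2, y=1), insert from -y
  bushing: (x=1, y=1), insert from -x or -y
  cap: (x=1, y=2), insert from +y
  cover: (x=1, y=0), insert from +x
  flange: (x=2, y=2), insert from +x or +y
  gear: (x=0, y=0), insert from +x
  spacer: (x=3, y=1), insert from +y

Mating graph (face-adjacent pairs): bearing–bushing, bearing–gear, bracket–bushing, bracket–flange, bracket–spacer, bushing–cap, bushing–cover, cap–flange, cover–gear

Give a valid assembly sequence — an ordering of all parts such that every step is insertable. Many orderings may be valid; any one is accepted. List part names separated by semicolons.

1. spacer@(3, 1) [+y clear] — {spacer}
2. bracket@(2, 1) [-y clear] — {bracket, spacer}
3. flange@(2, 2) [+x clear] — {bracket, flange, spacer}
4. cap@(1, 2) [+y clear] — {bracket, cap, flange, spacer}
5. bushing@(1, 1) [-x clear] — {bracket, bushing, cap, flange, spacer}
6. bearing@(0, 1) [+y clear] — {bearing, bracket, bushing, cap, flange, spacer}
7. gear@(0, 0) [+x clear] — {bearing, bracket, bushing, cap, flange, gear, spacer}
8. cover@(1, 0) [+x clear] — {bearing, bracket, bushing, cap, cover, flange, gear, spacer}

spacer; bracket; flange; cap; bushing; bearing; gear; cover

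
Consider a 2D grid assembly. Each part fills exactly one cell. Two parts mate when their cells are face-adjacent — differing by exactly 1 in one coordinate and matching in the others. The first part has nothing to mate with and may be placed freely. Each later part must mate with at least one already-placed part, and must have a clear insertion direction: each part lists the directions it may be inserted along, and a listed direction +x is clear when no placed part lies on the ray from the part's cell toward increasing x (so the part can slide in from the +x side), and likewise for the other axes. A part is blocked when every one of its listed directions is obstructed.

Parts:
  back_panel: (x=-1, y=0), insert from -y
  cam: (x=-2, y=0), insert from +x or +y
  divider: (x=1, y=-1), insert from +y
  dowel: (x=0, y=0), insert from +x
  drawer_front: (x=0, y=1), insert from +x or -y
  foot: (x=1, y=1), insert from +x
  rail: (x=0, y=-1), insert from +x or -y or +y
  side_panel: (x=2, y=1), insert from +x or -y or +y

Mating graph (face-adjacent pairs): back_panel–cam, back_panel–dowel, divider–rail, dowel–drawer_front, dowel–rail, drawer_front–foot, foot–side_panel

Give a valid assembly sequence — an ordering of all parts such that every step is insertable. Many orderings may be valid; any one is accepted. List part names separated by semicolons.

rail; dowel; back_panel; cam; divider; drawer_front; foot; side_panel

1. rail@(0, -1) [+x clear] — {rail}
2. dowel@(0, 0) [+x clear] — {dowel, rail}
3. back_panel@(-1, 0) [-y clear] — {back_panel, dowel, rail}
4. cam@(-2, 0) [+y clear] — {back_panel, cam, dowel, rail}
5. divider@(1, -1) [+y clear] — {back_panel, cam, divider, dowel, rail}
6. drawer_front@(0, 1) [+x clear] — {back_panel, cam, divider, dowel, drawer_front, rail}
7. foot@(1, 1) [+x clear] — {back_panel, cam, divider, dowel, drawer_front, foot, rail}
8. side_panel@(2, 1) [+x clear] — {back_panel, cam, divider, dowel, drawer_front, foot, rail, side_panel}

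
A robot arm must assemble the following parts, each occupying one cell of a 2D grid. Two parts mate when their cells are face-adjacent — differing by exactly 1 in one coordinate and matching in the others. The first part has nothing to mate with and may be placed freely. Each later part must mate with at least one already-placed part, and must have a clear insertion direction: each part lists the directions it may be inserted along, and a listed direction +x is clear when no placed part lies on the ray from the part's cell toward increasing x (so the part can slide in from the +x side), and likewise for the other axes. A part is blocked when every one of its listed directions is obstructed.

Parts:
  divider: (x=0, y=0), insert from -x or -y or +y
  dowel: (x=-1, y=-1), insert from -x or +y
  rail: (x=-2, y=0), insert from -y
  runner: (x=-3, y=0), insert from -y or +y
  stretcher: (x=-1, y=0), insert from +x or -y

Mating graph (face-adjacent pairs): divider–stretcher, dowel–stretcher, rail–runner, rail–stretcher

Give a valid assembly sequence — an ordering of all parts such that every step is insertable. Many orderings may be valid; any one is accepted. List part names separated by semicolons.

1. divider@(0, 0) [-x clear] — {divider}
2. stretcher@(-1, 0) [-y clear] — {divider, stretcher}
3. rail@(-2, 0) [-y clear] — {divider, rail, stretcher}
4. dowel@(-1, -1) [-x clear] — {divider, dowel, rail, stretcher}
5. runner@(-3, 0) [-y clear] — {divider, dowel, rail, runner, stretcher}

divider; stretcher; rail; dowel; runner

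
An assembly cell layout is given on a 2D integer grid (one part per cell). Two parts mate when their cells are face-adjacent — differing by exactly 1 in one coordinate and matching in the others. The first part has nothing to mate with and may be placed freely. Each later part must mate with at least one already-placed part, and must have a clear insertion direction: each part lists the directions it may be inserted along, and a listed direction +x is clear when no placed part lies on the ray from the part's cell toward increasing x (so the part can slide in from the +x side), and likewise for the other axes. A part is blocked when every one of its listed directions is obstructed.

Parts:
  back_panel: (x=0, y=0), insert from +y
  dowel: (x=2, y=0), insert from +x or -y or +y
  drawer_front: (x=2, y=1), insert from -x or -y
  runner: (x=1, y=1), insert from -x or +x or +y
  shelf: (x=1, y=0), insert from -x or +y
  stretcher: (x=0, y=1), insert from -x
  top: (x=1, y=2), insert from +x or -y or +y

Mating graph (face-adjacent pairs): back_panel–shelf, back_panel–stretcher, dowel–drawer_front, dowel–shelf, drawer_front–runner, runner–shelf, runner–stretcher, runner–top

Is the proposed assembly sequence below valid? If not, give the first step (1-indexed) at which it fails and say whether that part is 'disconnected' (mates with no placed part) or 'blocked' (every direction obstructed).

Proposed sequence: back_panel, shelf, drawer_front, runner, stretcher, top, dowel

1. back_panel@(0, 0) [+y clear] — {back_panel}
2. shelf@(1, 0) [+y clear] — {back_panel, shelf}
3. drawer_front@(2, 1) — no placed neighbour ⇒ disconnected

Invalid at step 3 (disconnected)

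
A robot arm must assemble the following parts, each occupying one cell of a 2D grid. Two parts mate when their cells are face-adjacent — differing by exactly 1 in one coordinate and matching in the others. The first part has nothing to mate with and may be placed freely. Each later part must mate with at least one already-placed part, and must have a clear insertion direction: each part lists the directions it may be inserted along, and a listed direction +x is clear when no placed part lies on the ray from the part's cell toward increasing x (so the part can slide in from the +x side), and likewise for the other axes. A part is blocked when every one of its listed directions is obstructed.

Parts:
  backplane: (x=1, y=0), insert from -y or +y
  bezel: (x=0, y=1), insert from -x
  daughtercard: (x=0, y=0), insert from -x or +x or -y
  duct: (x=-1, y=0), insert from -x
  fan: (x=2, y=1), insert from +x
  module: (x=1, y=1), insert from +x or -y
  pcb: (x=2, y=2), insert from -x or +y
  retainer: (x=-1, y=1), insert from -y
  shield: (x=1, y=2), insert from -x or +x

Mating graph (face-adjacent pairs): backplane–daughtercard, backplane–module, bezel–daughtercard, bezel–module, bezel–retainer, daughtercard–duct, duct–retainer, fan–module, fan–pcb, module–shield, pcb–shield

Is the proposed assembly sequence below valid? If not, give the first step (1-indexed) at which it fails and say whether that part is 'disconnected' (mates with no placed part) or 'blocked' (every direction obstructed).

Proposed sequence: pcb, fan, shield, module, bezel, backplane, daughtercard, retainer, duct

Valid

1. pcb@(2, 2) [-x clear] — {pcb}
2. fan@(2, 1) [+x clear] — {fan, pcb}
3. shield@(1, 2) [-x clear] — {fan, pcb, shield}
4. module@(1, 1) [-y clear] — {fan, module, pcb, shield}
5. bezel@(0, 1) [-x clear] — {bezel, fan, module, pcb, shield}
6. backplane@(1, 0) [-y clear] — {backplane, bezel, fan, module, pcb, shield}
7. daughtercard@(0, 0) [-x clear] — {backplane, bezel, daughtercard, fan, module, pcb, shield}
8. retainer@(-1, 1) [-y clear] — {backplane, bezel, daughtercard, fan, module, pcb, retainer, shield}
9. duct@(-1, 0) [-x clear] — {backplane, bezel, daughtercard, duct, fan, module, pcb, retainer, shield}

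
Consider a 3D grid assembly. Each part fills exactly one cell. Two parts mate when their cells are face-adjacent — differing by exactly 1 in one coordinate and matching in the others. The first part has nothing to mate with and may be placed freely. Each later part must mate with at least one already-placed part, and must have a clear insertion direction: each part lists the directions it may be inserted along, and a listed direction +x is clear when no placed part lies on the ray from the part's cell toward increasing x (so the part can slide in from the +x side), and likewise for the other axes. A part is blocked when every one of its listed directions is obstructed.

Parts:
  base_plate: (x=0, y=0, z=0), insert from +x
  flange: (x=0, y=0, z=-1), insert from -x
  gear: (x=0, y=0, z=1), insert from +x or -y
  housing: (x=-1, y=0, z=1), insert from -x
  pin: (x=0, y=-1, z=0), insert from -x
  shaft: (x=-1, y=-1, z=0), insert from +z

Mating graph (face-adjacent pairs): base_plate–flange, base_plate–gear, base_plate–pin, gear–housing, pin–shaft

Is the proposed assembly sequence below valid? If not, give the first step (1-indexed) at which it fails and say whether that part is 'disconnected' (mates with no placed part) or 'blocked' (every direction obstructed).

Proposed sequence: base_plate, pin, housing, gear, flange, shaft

1. base_plate@(0, 0, 0) [+x clear] — {base_plate}
2. pin@(0, -1, 0) [-x clear] — {base_plate, pin}
3. housing@(-1, 0, 1) — no placed neighbour ⇒ disconnected

Invalid at step 3 (disconnected)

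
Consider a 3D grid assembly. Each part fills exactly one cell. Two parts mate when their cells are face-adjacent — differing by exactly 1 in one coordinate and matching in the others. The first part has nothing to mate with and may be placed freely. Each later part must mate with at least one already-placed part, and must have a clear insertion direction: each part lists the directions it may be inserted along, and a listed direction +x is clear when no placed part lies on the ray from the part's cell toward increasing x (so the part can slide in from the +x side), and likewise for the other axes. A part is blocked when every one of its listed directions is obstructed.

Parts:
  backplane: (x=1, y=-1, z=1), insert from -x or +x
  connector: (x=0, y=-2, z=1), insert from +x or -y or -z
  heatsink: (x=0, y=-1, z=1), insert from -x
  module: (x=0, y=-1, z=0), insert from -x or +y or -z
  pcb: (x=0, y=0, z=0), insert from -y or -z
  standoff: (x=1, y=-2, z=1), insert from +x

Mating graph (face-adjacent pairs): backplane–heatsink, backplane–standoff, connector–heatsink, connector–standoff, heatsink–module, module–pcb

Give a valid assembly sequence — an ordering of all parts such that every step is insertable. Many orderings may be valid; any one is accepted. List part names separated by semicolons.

module; heatsink; connector; pcb; standoff; backplane

1. module@(0, -1, 0) [-x clear] — {module}
2. heatsink@(0, -1, 1) [-x clear] — {heatsink, module}
3. connector@(0, -2, 1) [+x clear] — {connector, heatsink, module}
4. pcb@(0, 0, 0) [-z clear] — {connector, heatsink, module, pcb}
5. standoff@(1, -2, 1) [+x clear] — {connector, heatsink, module, pcb, standoff}
6. backplane@(1, -1, 1) [+x clear] — {backplane, connector, heatsink, module, pcb, standoff}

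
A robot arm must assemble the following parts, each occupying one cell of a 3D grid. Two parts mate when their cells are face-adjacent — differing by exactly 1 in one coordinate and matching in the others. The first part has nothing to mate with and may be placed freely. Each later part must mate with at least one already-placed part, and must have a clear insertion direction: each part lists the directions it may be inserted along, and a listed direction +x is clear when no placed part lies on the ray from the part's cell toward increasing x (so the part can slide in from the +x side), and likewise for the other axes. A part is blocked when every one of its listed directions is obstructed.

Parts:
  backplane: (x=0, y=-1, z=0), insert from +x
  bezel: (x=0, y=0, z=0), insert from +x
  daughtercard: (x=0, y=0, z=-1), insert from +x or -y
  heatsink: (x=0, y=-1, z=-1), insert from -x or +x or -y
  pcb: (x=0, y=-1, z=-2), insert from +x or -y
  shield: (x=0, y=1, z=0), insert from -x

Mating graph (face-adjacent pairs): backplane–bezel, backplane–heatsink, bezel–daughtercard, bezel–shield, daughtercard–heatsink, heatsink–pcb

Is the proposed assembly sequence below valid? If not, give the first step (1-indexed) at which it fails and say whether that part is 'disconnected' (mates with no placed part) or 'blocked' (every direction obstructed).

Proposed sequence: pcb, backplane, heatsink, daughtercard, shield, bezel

1. pcb@(0, -1, -2) [+x clear] — {pcb}
2. backplane@(0, -1, 0) — no placed neighbour ⇒ disconnected

Invalid at step 2 (disconnected)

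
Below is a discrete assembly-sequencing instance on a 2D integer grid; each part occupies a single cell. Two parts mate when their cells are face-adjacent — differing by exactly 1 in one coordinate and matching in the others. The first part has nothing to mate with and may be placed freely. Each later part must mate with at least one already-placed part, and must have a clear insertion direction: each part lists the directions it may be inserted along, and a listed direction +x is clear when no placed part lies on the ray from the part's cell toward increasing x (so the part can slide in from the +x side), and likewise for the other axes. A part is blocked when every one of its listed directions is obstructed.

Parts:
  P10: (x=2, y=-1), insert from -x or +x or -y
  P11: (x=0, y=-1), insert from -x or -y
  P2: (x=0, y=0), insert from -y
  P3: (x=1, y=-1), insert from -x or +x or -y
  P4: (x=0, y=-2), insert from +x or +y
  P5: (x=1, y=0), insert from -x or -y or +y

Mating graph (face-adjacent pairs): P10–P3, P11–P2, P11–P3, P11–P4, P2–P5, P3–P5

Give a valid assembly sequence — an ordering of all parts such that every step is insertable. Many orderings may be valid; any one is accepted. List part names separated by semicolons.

1. P10@(2, -1) [-x clear] — {P10}
2. P3@(1, -1) [-x clear] — {P10, P3}
3. P5@(1, 0) [-x clear] — {P10, P3, P5}
4. P2@(0, 0) [-y clear] — {P10, P2, P3, P5}
5. P11@(0, -1) [-x clear] — {P10, P11, P2, P3, P5}
6. P4@(0, -2) [+x clear] — {P10, P11, P2, P3, P4, P5}

P10; P3; P5; P2; P11; P4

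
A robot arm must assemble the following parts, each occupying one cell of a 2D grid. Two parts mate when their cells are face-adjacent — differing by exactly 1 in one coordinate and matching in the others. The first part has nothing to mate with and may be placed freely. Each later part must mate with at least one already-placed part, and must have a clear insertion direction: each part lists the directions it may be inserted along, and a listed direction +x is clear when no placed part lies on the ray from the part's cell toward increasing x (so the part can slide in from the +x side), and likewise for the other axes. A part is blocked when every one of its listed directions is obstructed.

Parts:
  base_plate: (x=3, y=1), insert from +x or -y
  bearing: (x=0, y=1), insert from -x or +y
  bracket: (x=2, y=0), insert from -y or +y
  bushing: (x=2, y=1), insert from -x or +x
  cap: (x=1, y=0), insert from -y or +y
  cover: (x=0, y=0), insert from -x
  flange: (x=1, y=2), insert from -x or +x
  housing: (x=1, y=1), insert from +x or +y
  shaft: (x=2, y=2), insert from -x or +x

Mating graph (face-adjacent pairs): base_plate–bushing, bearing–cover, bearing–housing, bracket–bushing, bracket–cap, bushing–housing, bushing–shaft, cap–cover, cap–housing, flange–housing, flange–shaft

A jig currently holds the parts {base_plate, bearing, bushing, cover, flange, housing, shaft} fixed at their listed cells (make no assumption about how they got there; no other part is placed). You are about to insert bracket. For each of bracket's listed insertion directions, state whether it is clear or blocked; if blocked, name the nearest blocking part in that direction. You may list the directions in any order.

+y: blocked by bushing; -y: clear

-y: ray from bracket(2, 0) has no placed part ⇒ clear
+y: nearest on ray is bushing@(2, 1) ⇒ blocked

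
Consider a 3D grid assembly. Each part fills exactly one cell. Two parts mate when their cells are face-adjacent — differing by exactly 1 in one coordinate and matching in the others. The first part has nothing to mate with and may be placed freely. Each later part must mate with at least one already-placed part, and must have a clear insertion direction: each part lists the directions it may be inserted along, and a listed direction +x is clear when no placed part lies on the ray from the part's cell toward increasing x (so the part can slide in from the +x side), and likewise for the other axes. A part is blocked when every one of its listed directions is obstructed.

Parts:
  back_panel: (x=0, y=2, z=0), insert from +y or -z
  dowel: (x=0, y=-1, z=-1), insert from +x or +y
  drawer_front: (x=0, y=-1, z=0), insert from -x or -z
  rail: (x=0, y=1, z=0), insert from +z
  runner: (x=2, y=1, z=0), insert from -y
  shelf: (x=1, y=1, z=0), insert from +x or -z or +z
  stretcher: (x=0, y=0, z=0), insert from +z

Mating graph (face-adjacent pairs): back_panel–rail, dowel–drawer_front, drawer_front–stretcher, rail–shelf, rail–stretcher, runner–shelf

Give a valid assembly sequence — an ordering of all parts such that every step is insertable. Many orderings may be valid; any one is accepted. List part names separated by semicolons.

drawer_front; stretcher; dowel; rail; shelf; back_panel; runner

1. drawer_front@(0, -1, 0) [-x clear] — {drawer_front}
2. stretcher@(0, 0, 0) [+z clear] — {drawer_front, stretcher}
3. dowel@(0, -1, -1) [+x clear] — {dowel, drawer_front, stretcher}
4. rail@(0, 1, 0) [+z clear] — {dowel, drawer_front, rail, stretcher}
5. shelf@(1, 1, 0) [+x clear] — {dowel, drawer_front, rail, shelf, stretcher}
6. back_panel@(0, 2, 0) [+y clear] — {back_panel, dowel, drawer_front, rail, shelf, stretcher}
7. runner@(2, 1, 0) [-y clear] — {back_panel, dowel, drawer_front, rail, runner, shelf, stretcher}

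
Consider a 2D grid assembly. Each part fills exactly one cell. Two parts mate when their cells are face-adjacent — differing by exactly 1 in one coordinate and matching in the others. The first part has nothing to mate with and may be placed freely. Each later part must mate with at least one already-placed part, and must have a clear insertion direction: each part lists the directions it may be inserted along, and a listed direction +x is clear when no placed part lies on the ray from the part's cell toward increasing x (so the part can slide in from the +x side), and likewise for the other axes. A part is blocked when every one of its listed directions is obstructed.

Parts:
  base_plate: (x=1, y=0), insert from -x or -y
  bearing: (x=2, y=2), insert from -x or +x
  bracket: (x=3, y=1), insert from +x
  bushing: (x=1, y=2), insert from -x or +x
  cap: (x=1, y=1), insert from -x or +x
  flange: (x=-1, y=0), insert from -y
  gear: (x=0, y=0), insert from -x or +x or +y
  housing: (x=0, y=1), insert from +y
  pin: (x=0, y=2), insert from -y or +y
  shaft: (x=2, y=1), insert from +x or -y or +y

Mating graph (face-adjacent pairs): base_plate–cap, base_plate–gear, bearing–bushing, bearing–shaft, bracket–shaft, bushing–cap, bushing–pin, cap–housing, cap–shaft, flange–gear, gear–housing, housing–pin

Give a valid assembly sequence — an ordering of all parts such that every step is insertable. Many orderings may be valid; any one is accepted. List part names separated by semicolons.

1. base_plate@(1, 0) [-x clear] — {base_plate}
2. cap@(1, 1) [-x clear] — {base_plate, cap}
3. shaft@(2, 1) [+x clear] — {base_plate, cap, shaft}
4. bearing@(2, 2) [-x clear] — {base_plate, bearing, cap, shaft}
5. housing@(0, 1) [+y clear] — {base_plate, bearing, cap, housing, shaft}
6. bushing@(1, 2) [-x clear] — {base_plate, bearing, bushing, cap, housing, shaft}
7. pin@(0, 2) [+y clear] — {base_plate, bearing, bushing, cap, housing, pin, shaft}
8. bracket@(3, 1) [+x clear] — {base_plate, bearing, bracket, bushing, cap, housing, pin, shaft}
9. gear@(0, 0) [-x clear] — {base_plate, bearing, bracket, bushing, cap, gear, housing, pin, shaft}
10. flange@(-1, 0) [-y clear] — {base_plate, bearing, bracket, bushing, cap, flange, gear, housing, pin, shaft}

base_plate; cap; shaft; bearing; housing; bushing; pin; bracket; gear; flange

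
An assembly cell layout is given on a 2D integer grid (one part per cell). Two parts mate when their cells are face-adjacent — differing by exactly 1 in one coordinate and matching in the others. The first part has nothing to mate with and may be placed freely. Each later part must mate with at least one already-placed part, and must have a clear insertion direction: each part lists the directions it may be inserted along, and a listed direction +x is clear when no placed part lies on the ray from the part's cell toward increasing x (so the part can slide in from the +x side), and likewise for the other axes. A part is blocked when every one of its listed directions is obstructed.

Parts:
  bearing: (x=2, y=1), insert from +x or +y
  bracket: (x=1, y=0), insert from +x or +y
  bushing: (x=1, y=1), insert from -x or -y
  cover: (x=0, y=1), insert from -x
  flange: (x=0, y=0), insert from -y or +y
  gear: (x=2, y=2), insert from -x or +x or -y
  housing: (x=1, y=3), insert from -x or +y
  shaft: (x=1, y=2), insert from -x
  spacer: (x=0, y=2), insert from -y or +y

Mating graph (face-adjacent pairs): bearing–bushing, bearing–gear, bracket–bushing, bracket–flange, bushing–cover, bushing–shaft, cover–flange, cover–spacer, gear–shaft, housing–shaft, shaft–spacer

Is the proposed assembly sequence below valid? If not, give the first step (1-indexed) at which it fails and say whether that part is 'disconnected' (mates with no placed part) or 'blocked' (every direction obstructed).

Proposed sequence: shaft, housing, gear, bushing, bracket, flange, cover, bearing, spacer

Valid

1. shaft@(1, 2) [-x clear] — {shaft}
2. housing@(1, 3) [-x clear] — {housing, shaft}
3. gear@(2, 2) [+x clear] — {gear, housing, shaft}
4. bushing@(1, 1) [-x clear] — {bushing, gear, housing, shaft}
5. bracket@(1, 0) [+x clear] — {bracket, bushing, gear, housing, shaft}
6. flange@(0, 0) [-y clear] — {bracket, bushing, flange, gear, housing, shaft}
7. cover@(0, 1) [-x clear] — {bracket, bushing, cover, flange, gear, housing, shaft}
8. bearing@(2, 1) [+x clear] — {bearing, bracket, bushing, cover, flange, gear, housing, shaft}
9. spacer@(0, 2) [+y clear] — {bearing, bracket, bushing, cover, flange, gear, housing, shaft, spacer}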